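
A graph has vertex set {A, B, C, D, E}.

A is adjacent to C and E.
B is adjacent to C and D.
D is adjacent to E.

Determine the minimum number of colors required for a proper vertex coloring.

3

The cycle C-A-E-D-B-C has odd length 5, so it cannot be 2-colored; at least 3 colors are needed.
One proper 3-coloring: A=blue, B=blue, C=red, D=green, E=red. Every edge joins two different colors.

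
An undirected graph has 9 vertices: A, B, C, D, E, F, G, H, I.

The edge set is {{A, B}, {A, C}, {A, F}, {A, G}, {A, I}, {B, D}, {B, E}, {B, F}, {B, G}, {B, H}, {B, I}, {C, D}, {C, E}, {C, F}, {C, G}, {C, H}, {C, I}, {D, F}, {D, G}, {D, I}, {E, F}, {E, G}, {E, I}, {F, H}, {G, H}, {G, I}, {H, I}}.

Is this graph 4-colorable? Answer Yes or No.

The chromatic number is 4. C, G, H, I form a clique, so at least 4 colors are needed.
4 colors suffice: color 1 → {B, C}; color 2 → {F, G}; color 3 → {I}; color 4 → {A, D, E, H}.
That is already a proper 4-coloring.

Yes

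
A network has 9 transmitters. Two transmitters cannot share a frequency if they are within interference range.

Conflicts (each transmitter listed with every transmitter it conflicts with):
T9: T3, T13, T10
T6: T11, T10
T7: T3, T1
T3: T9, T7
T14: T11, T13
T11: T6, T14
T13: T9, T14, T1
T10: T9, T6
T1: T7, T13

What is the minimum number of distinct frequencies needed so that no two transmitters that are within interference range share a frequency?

The cycle T3-T9-T13-T1-T7-T3 has odd length 5, so it cannot be 2-colored; at least 3 frequencies are needed.
3 frequencies suffice: frequency 1 → {T9, T6, T7, T14}; frequency 2 → {T3, T11, T13, T10}; frequency 3 → {T1}. No two conflicting transmitters share a frequency.

3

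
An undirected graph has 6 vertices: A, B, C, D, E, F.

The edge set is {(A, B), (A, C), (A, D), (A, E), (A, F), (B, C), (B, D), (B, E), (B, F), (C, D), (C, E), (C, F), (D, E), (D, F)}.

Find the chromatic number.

5

A, B, C, D, F are pairwise adjacent (a clique of size 5), so at least 5 colors are needed.
5 colors suffice: color red → {C}; color blue → {A}; color green → {D}; color yellow → {B}; color purple → {E, F}. Each edge has distinct colors on its endpoints.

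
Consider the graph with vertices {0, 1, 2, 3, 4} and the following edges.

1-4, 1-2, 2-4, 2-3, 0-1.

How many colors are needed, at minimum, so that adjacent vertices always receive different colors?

1, 2, 4 form a triangle, so at least 3 colors are needed.
3 colors suffice: color a → {0, 2}; color b → {1, 3}; color c → {4}. No two adjacent vertices share a color.

3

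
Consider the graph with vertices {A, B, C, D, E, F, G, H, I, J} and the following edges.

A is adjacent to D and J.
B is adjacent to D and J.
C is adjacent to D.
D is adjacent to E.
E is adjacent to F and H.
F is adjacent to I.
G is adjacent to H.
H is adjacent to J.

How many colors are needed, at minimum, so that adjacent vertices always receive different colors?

3

The cycle B-D-E-H-J-B has odd length 5, so it cannot be 2-colored; at least 3 colors are needed.
3 colors suffice: color 1 → {D, F, G, J}; color 2 → {A, B, C, H, I}; color 3 → {E}. Every edge joins two different colors.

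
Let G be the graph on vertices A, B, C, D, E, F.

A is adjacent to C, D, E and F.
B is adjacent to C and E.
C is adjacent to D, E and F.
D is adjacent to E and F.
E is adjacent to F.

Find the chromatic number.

5

A, C, D, E, F are mutually adjacent (a clique of size 5), so at least 5 colors are needed.
5 colors suffice: color red → {C}; color blue → {E}; color green → {A, B}; color yellow → {F}; color purple → {D}. No two adjacent vertices share a color.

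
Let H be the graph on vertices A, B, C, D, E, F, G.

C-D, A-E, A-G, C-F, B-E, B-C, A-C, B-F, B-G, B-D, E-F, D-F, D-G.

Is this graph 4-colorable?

The chromatic number is 4. B, C, D, F are pairwise adjacent (a clique of size 4), so at least 4 colors are needed.
4 colors suffice: color 1 → {A, B}; color 2 → {D, E}; color 3 → {C, G}; color 4 → {F}.
That is already a proper 4-coloring.

Yes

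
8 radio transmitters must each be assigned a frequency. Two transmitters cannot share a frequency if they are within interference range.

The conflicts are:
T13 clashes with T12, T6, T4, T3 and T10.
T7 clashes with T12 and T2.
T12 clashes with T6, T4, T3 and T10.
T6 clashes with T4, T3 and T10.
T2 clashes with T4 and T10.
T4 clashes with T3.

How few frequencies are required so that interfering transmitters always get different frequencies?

5

T13, T12, T6, T4, T3 all conflict with each other, so at least 5 frequencies are needed.
5 frequencies suffice: frequency 1 → {T12, T2}; frequency 2 → {T7, T4, T10}; frequency 3 → {T6}; frequency 4 → {T13}; frequency 5 → {T3}. Each listed conflict is separated.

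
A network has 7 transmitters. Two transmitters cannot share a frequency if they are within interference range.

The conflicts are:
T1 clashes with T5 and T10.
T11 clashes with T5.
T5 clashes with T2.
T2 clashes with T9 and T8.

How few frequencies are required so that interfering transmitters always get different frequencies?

2

T11 and T5 conflict, so at least 2 frequencies are needed.
2 frequencies suffice: frequency 1 → {T5, T10, T9, T8}; frequency 2 → {T1, T11, T2}. Every pair that conflicts lands in different frequencies.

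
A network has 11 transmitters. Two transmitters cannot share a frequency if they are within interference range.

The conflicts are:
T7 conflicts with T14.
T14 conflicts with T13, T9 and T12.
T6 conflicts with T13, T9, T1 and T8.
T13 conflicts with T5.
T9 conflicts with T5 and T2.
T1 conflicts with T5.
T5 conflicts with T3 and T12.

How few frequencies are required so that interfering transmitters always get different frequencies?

T9 and T2 conflict, so at least 2 frequencies are needed.
2 frequencies suffice: frequency 1 → {T14, T6, T5, T2}; frequency 2 → {T7, T13, T9, T1, T3, T12, T8}. No two conflicting transmitters share a frequency.

2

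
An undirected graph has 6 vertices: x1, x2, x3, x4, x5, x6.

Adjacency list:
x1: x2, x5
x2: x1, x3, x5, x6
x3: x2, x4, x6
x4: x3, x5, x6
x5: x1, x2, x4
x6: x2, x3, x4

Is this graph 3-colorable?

The chromatic number is 3. x1, x2, x5 are pairwise adjacent, so at least 3 colors are needed.
3 colors suffice: x1=3, x2=1, x3=3, x4=1, x5=2, x6=2.
That is already a proper 3-coloring.

Yes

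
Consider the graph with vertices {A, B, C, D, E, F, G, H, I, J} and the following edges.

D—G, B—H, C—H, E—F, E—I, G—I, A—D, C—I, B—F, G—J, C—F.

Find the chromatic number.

B and F are adjacent, so at least 2 colors are needed.
2 colors suffice: A=2, B=2, C=2, D=1, E=2, F=1, G=2, H=1, I=1, J=1. Every edge joins two different colors.

2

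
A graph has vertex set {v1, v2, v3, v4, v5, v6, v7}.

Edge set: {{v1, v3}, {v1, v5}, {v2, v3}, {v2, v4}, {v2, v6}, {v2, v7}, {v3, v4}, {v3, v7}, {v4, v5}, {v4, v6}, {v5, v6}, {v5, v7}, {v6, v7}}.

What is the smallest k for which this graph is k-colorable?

3

v5, v6, v7 are pairwise adjacent, so at least 3 colors are needed.
A valid assignment using 3 colors: v1=2, v2=3, v3=1, v4=2, v5=3, v6=1, v7=2. Every edge joins two different colors.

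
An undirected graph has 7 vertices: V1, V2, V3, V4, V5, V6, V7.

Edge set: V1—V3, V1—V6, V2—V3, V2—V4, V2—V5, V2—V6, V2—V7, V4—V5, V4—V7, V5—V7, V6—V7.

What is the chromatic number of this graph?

4

V2, V4, V5, V7 are pairwise adjacent (a clique of size 4), so at least 4 colors are needed.
One proper 4-coloring: V1=1, V2=1, V3=2, V4=4, V5=3, V6=3, V7=2. Each edge has distinct colors on its endpoints.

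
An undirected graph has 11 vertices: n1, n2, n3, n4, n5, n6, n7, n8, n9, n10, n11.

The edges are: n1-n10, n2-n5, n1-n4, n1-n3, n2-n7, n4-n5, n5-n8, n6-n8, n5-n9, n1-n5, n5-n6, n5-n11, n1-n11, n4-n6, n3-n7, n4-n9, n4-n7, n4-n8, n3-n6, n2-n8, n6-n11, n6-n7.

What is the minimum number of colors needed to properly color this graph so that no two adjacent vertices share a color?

4

n4, n5, n6, n8 are pairwise adjacent (a clique of size 4), so at least 4 colors are needed.
4 colors suffice: color 1 → {n5, n7, n10}; color 2 → {n1, n2, n6, n9}; color 3 → {n3, n4, n11}; color 4 → {n8}. Every edge joins two different colors.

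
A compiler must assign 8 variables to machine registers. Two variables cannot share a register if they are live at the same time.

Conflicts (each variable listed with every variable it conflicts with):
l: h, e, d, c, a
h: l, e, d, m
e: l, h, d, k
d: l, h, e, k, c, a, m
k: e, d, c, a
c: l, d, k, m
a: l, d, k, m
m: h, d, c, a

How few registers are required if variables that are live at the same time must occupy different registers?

4

l, h, e, d pairwise conflict, so at least 4 registers are needed.
4 registers suffice: register 1 → {d}; register 2 → {l, k, m}; register 3 → {e, c, a}; register 4 → {h}. No two conflicting variables share a register.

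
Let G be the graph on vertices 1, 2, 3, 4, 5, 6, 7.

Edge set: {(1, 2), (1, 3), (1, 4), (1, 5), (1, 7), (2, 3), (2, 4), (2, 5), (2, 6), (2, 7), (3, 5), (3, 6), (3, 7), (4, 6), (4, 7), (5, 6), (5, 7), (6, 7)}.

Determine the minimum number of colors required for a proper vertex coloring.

5

2, 3, 5, 6, 7 are mutually adjacent (a clique of size 5), so at least 5 colors are needed.
One proper 5-coloring: 1=c, 2=a, 3=d, 4=d, 5=e, 6=c, 7=b. Each edge has distinct colors on its endpoints.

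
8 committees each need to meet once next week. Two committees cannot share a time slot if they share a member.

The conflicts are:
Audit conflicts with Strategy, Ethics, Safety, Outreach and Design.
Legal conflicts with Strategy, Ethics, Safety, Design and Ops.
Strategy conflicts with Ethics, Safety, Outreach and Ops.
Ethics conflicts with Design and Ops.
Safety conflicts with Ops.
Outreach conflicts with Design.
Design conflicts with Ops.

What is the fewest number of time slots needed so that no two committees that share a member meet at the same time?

Legal, Strategy, Safety, Ops are mutually in conflict, so at least 4 time slots are needed.
4 time slots suffice: time slot 1 → {Strategy, Design}; time slot 2 → {Audit, Ops}; time slot 3 → {Legal, Outreach}; time slot 4 → {Ethics, Safety}. No two conflicting committees share a time slot.

4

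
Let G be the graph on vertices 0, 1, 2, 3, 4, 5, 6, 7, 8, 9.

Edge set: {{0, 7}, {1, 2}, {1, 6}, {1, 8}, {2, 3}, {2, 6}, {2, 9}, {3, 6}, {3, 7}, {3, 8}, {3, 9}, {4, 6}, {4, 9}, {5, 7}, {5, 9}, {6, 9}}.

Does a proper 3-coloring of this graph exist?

No

2, 3, 6, 9 are mutually adjacent (a clique of size 4), so at least 4 colors are needed.
So 3 colors are not enough.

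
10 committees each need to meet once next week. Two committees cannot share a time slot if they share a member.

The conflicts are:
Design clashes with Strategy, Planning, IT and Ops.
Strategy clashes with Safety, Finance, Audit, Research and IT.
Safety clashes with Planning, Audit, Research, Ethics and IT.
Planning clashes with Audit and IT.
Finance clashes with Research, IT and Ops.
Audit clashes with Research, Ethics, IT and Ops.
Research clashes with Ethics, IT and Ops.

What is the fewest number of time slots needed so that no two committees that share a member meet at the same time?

Strategy, Safety, Audit, Research, IT are mutually in conflict, so at least 5 time slots are needed.
5 time slots suffice: time slot 1 → {Design, Finance, Audit}; time slot 2 → {Planning, Research}; time slot 3 → {Ethics, IT, Ops}; time slot 4 → {Safety}; time slot 5 → {Strategy}. Every pair that conflicts lands in different time slots.

5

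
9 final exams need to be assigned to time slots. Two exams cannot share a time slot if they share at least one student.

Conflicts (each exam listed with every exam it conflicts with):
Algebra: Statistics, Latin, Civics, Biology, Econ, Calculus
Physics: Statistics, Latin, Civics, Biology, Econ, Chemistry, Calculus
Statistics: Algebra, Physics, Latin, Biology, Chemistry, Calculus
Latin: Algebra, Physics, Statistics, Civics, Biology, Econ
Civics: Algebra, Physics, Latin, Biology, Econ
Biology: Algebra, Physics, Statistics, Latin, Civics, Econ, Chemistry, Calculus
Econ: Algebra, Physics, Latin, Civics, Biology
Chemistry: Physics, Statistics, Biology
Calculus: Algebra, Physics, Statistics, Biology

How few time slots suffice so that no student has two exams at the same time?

Physics, Latin, Civics, Biology, Econ all conflict with each other, so at least 5 time slots are needed.
Using 5 time slots: Algebra=2, Physics=2, Statistics=3, Latin=4, Civics=5, Biology=1, Econ=3, Chemistry=4, Calculus=4. No two conflicting exams share a time slot.

5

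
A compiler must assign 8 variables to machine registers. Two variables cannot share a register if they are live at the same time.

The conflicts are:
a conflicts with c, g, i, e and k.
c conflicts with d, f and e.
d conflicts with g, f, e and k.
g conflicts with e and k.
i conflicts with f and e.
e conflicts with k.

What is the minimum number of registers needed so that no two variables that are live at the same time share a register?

4

d, g, e, k pairwise conflict, so at least 4 registers are needed.
Using 4 registers: a=2, c=3, d=2, g=3, i=3, f=1, e=1, k=4. Each listed conflict is separated.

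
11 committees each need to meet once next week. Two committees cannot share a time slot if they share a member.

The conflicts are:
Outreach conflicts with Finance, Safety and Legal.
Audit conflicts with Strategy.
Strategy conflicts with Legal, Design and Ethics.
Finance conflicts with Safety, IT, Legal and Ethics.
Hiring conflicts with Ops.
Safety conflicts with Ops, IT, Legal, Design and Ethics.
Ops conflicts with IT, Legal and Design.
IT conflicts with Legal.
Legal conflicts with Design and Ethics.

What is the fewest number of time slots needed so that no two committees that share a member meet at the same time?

4

Outreach, Finance, Safety, Legal pairwise conflict, so at least 4 time slots are needed.
4 time slots suffice: time slot 1 → {Audit, Hiring, Legal}; time slot 2 → {Strategy, Safety}; time slot 3 → {Finance, Ops}; time slot 4 → {Outreach, IT, Design, Ethics}. Each listed conflict is separated.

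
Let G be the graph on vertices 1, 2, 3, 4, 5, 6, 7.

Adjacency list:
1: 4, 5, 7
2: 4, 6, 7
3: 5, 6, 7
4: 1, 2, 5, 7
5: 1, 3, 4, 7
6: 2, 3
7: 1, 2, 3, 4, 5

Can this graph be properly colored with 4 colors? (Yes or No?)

The chromatic number is 4. 1, 4, 5, 7 are pairwise adjacent (a clique of size 4), so at least 4 colors are needed.
A valid assignment using 4 colors: 1=yellow, 2=blue, 3=green, 4=green, 5=blue, 6=red, 7=red.
That is already a proper 4-coloring.

Yes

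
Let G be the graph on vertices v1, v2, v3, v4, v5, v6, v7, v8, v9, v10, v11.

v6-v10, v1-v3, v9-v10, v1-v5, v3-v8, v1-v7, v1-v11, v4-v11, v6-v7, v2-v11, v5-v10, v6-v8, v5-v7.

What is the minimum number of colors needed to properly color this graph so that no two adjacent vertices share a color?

v1, v5, v7 form a triangle, so at least 3 colors are needed.
A valid assignment using 3 colors: v1=1, v2=1, v3=3, v4=1, v5=3, v6=1, v7=2, v8=2, v9=1, v10=2, v11=2. Every edge joins two different colors.

3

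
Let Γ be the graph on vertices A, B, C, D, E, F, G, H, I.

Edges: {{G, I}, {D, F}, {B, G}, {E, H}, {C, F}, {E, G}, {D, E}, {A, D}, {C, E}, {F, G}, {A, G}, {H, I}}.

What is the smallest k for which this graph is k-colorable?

2

G and I are adjacent, so at least 2 colors are needed.
A valid assignment using 2 colors: A=blue, B=blue, C=red, D=red, E=blue, F=blue, G=red, H=red, I=blue. Each edge has distinct colors on its endpoints.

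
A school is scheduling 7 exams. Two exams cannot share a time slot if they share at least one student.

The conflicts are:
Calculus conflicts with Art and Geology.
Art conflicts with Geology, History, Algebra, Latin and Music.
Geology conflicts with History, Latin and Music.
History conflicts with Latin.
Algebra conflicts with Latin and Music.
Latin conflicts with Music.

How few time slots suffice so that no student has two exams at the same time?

Art, Geology, History, Latin are mutually in conflict, so at least 4 time slots are needed.
Using 4 time slots: Calculus=3, Art=1, Geology=2, History=4, Algebra=2, Latin=3, Music=4. Every pair that conflicts lands in different time slots.

4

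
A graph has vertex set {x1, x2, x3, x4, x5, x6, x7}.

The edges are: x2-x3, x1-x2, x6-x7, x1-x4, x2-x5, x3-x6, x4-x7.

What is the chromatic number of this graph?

2

x2 and x5 are adjacent, so at least 2 colors are needed.
2 colors suffice: color R → {x2, x4, x6}; color B → {x1, x3, x5, x7}. Each edge has distinct colors on its endpoints.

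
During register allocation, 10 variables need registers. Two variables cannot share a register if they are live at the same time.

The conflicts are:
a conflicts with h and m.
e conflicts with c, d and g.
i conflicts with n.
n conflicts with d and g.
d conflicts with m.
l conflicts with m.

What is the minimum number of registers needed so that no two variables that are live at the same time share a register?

2

a and h conflict, so at least 2 registers are needed.
2 registers suffice: register 1 → {e, n, h, m}; register 2 → {a, i, c, d, l, g}. No two conflicting variables share a register.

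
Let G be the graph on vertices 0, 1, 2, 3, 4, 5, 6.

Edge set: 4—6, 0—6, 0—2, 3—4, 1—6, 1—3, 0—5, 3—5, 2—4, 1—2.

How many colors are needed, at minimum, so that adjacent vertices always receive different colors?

The cycle 3-4-6-0-5-3 has odd length 5, so it cannot be 2-colored; at least 3 colors are needed.
3 colors suffice: color a → {2, 3, 6}; color b → {0, 1, 4}; color c → {5}. Each edge has distinct colors on its endpoints.

3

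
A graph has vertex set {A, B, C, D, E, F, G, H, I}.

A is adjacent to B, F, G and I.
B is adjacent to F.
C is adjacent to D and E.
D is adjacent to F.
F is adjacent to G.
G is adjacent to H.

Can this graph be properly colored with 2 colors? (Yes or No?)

No

A, F, G form a triangle, so at least 3 colors are needed.
So 2 colors are not enough.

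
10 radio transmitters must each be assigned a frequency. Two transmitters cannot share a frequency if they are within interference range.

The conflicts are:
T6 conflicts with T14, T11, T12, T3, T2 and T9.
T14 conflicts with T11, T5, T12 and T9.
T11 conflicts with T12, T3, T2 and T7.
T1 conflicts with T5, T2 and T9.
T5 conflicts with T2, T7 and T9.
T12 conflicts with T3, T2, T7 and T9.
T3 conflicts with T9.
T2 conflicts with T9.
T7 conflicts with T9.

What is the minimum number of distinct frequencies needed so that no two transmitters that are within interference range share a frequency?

T6, T11, T12, T2 pairwise conflict, so at least 4 frequencies are needed.
4 frequencies suffice: T6=4, T14=3, T11=1, T1=4, T5=2, T12=2, T3=3, T2=3, T7=3, T9=1. Every pair that conflicts lands in different frequencies.

4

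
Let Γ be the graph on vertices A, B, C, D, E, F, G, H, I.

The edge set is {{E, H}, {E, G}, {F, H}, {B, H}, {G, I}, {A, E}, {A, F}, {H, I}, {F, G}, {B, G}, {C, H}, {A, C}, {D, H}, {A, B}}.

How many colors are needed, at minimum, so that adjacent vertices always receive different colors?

2

B and G are adjacent, so at least 2 colors are needed.
2 colors suffice: A=red, B=blue, C=blue, D=blue, E=blue, F=blue, G=red, H=red, I=blue. Every edge joins two different colors.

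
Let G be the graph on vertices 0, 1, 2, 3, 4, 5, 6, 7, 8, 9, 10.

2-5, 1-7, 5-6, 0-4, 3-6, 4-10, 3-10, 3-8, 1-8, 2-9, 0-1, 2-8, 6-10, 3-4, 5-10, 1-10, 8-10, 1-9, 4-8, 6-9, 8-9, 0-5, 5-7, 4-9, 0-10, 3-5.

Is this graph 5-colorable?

Yes

The chromatic number is 4. 3, 5, 6, 10 are pairwise adjacent (a clique of size 4), so at least 4 colors are needed.
4 colors suffice: color red → {7, 9, 10}; color blue → {5, 8}; color green → {1, 2, 4, 6}; color yellow → {0, 3}.
Since 5 ≥ 4, a proper 5-coloring certainly exists.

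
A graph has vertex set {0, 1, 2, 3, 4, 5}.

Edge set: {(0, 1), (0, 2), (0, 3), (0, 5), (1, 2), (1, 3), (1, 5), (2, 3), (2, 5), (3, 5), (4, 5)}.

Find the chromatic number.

0, 1, 2, 3, 5 are pairwise adjacent (a clique of size 5), so at least 5 colors are needed.
5 colors suffice: color a → {5}; color b → {1, 4}; color c → {3}; color d → {2}; color e → {0}. Every edge joins two different colors.

5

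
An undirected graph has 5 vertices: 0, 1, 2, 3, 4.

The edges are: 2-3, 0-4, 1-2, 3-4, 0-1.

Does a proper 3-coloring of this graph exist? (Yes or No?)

Yes

The chromatic number is 3. The cycle 4-0-1-2-3-4 has odd length 5, so it cannot be 2-colored; at least 3 colors are needed.
3 colors suffice: color a → {1, 4}; color b → {0, 2}; color c → {3}.
That is already a proper 3-coloring.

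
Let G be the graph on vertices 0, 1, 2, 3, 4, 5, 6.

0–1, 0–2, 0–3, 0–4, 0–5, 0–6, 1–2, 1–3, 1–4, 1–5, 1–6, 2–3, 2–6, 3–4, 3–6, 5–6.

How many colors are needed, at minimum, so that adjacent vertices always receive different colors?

0, 1, 2, 3, 6 are mutually adjacent (a clique of size 5), so at least 5 colors are needed.
5 colors suffice: color red → {1}; color blue → {0}; color green → {4, 6}; color yellow → {3, 5}; color purple → {2}. No two adjacent vertices share a color.

5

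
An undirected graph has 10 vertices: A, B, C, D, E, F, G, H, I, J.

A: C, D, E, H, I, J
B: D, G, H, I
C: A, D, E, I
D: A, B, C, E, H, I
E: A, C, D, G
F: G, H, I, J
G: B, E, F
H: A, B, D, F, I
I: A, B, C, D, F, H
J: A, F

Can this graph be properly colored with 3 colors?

No

A, D, H, I are pairwise adjacent (a clique of size 4), so at least 4 colors are needed.
So 3 colors are not enough.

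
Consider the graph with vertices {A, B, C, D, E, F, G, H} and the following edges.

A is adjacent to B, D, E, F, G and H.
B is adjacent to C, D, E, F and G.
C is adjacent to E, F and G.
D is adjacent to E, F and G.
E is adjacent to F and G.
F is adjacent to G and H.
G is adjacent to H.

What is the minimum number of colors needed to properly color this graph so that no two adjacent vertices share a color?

A, B, D, E, F, G form a clique, so at least 6 colors are needed.
6 colors suffice: color 1 → {G}; color 2 → {F}; color 3 → {A, C}; color 4 → {E, H}; color 5 → {B}; color 6 → {D}. Every edge joins two different colors.

6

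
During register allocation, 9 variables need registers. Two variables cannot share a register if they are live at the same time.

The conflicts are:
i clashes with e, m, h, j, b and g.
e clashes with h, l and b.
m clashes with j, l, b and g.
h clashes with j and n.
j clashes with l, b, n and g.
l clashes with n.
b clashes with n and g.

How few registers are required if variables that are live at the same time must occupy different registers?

i, m, j, b, g are mutually in conflict, so at least 5 registers are needed.
5 registers suffice: register 1 → {e, j}; register 2 → {h, l, b}; register 3 → {i, n}; register 4 → {m}; register 5 → {g}. No two conflicting variables share a register.

5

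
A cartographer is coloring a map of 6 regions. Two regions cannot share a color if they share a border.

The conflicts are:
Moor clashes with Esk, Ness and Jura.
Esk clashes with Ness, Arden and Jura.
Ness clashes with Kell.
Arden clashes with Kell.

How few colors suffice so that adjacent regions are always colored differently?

Moor, Esk, Jura are mutually in conflict, so at least 3 colors are needed.
3 colors suffice: Moor=2, Esk=1, Ness=3, Arden=2, Jura=3, Kell=1. Every pair that conflicts lands in different colors.

3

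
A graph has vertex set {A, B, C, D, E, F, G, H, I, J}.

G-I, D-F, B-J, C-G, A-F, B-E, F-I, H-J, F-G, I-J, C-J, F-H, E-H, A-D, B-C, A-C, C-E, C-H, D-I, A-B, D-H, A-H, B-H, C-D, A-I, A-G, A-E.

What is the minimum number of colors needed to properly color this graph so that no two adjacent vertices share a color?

5

A, B, C, E, H are pairwise adjacent (a clique of size 5), so at least 5 colors are needed.
5 colors suffice: color 1 → {A, J}; color 2 → {H, I}; color 3 → {C, F}; color 4 → {B, D, G}; color 5 → {E}. Each edge has distinct colors on its endpoints.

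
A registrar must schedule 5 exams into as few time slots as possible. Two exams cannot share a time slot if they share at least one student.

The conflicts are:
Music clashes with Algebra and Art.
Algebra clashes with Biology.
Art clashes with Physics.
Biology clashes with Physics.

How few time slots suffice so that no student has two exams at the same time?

The cycle Algebra-Music-Art-Physics-Biology-Algebra has odd length 5, so it cannot be 2-colored; at least 3 time slots are needed.
3 time slots suffice: Music=2, Algebra=1, Art=1, Biology=3, Physics=2. Every pair that conflicts lands in different time slots.

3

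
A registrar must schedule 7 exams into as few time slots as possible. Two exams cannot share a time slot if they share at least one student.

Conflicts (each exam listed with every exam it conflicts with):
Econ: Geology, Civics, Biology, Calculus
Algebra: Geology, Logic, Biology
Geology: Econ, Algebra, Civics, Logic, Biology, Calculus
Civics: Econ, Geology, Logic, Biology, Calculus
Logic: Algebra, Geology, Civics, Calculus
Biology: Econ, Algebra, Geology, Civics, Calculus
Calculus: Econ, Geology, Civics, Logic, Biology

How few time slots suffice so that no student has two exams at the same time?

Econ, Geology, Civics, Biology, Calculus are mutually in conflict, so at least 5 time slots are needed.
A valid assignment using 5 time slots: Econ=5, Algebra=3, Geology=1, Civics=4, Logic=2, Biology=2, Calculus=3. Each listed conflict is separated.

5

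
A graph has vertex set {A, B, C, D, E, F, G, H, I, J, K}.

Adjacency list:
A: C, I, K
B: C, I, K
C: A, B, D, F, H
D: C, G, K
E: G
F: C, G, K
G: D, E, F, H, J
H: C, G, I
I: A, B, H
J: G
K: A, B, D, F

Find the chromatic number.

B and C are adjacent, so at least 2 colors are needed.
2 colors suffice: A=2, B=2, C=1, D=2, E=2, F=2, G=1, H=2, I=1, J=2, K=1. Every edge joins two different colors.

2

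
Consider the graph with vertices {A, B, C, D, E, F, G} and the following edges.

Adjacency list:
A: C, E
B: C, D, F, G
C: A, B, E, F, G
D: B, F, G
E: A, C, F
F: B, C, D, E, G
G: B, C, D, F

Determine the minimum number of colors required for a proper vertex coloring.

4

B, C, F, G form a clique, so at least 4 colors are needed.
4 colors suffice: color 1 → {C, D}; color 2 → {A, F}; color 3 → {B, E}; color 4 → {G}. No two adjacent vertices share a color.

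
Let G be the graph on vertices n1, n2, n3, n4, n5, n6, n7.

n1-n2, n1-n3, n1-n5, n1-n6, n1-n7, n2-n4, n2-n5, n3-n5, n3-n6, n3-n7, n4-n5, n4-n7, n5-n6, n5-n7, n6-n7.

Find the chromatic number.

5

n1, n3, n5, n6, n7 are pairwise adjacent (a clique of size 5), so at least 5 colors are needed.
5 colors suffice: color 1 → {n5}; color 2 → {n1, n4}; color 3 → {n2, n7}; color 4 → {n6}; color 5 → {n3}. Every edge joins two different colors.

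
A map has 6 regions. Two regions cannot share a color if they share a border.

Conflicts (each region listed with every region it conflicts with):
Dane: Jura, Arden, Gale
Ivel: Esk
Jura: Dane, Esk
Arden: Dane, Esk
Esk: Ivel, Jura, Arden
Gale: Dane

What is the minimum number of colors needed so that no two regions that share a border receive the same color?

2

Dane and Gale conflict, so at least 2 colors are needed.
2 colors suffice: color 1 → {Dane, Esk}; color 2 → {Ivel, Jura, Arden, Gale}. No two conflicting regions share a color.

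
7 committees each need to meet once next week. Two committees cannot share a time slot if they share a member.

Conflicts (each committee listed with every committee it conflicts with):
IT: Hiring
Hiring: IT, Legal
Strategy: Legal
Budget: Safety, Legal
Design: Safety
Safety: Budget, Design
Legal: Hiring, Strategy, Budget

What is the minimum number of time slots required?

Strategy and Legal conflict, so at least 2 time slots are needed.
2 time slots suffice: IT=1, Hiring=2, Strategy=2, Budget=2, Design=2, Safety=1, Legal=1. Every pair that conflicts lands in different time slots.

2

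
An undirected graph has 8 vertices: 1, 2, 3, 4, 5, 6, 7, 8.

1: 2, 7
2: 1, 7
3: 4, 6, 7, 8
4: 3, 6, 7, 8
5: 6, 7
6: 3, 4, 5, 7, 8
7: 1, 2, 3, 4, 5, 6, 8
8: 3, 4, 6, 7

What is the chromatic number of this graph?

3, 4, 6, 7, 8 are pairwise adjacent (a clique of size 5), so at least 5 colors are needed.
A valid assignment using 5 colors: 1=b, 2=c, 3=d, 4=e, 5=c, 6=b, 7=a, 8=c. Each edge has distinct colors on its endpoints.

5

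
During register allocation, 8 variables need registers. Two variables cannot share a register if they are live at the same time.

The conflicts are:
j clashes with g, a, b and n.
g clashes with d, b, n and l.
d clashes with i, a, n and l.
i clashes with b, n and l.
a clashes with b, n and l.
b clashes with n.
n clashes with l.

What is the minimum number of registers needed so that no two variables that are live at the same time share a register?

j, g, b, n are mutually in conflict, so at least 4 registers are needed.
4 registers suffice: register 1 → {n}; register 2 → {d, b}; register 3 → {j, l}; register 4 → {g, i, a}. Each listed conflict is separated.

4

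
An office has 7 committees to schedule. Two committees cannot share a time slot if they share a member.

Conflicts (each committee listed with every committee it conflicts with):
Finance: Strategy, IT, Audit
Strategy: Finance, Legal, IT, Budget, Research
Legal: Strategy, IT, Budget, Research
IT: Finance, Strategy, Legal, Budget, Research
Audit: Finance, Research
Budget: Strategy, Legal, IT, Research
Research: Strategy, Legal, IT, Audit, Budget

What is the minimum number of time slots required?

Strategy, Legal, IT, Budget, Research pairwise conflict, so at least 5 time slots are needed.
5 time slots suffice: time slot 1 → {Strategy, Audit}; time slot 2 → {IT}; time slot 3 → {Finance, Research}; time slot 4 → {Legal}; time slot 5 → {Budget}. No two conflicting committees share a time slot.

5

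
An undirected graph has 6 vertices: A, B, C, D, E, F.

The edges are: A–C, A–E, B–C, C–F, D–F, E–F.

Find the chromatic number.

A and C are adjacent, so at least 2 colors are needed.
2 colors suffice: color 1 → {C, D, E}; color 2 → {A, B, F}. No two adjacent vertices share a color.

2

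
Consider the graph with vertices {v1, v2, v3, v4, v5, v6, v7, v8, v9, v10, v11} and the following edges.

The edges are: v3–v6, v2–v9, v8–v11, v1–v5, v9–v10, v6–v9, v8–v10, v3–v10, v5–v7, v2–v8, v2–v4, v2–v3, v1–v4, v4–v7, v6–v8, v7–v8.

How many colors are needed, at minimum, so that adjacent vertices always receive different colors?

v8 and v11 are adjacent, so at least 2 colors are needed.
A valid assignment using 2 colors: v1=B, v2=B, v3=R, v4=R, v5=R, v6=B, v7=B, v8=R, v9=R, v10=B, v11=B. Every edge joins two different colors.

2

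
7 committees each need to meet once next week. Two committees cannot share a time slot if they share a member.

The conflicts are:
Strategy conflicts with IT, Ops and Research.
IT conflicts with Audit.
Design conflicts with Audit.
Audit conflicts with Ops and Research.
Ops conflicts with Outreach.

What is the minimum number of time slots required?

2

Audit and Research conflict, so at least 2 time slots are needed.
2 time slots suffice: Strategy=1, IT=2, Design=2, Audit=1, Ops=2, Outreach=1, Research=2. Each listed conflict is separated.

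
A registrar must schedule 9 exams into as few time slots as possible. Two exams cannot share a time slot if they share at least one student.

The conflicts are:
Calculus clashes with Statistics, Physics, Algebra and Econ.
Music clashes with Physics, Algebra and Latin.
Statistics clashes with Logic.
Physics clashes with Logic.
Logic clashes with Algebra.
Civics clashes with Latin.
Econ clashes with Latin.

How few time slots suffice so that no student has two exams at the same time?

3

The cycle Latin-Music-Physics-Calculus-Econ-Latin has odd length 5, so it cannot be 2-colored; at least 3 time slots are needed.
3 time slots suffice: time slot 1 → {Calculus, Music, Logic, Civics}; time slot 2 → {Statistics, Physics, Algebra, Latin}; time slot 3 → {Econ}. Each listed conflict is separated.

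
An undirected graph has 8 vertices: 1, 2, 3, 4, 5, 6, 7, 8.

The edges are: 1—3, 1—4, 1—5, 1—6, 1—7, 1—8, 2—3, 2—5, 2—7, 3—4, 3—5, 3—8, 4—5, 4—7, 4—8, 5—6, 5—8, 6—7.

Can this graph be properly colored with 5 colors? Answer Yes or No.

The chromatic number is 5. 1, 3, 4, 5, 8 are mutually adjacent (a clique of size 5), so at least 5 colors are needed.
A valid assignment using 5 colors: 1=b, 2=b, 3=c, 4=d, 5=a, 6=c, 7=a, 8=e.
That is already a proper 5-coloring.

Yes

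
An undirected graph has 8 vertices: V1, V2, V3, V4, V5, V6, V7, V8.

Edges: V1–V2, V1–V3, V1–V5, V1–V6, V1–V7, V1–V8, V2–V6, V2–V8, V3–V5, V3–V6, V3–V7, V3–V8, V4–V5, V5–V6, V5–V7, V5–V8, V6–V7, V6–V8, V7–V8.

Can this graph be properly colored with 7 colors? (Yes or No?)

The chromatic number is 6. V1, V3, V5, V6, V7, V8 form a clique, so at least 6 colors are needed.
6 colors suffice: color 1 → {V4, V8}; color 2 → {V2, V5}; color 3 → {V6}; color 4 → {V1}; color 5 → {V3}; color 6 → {V7}.
Since 7 ≥ 6, a proper 7-coloring certainly exists.

Yes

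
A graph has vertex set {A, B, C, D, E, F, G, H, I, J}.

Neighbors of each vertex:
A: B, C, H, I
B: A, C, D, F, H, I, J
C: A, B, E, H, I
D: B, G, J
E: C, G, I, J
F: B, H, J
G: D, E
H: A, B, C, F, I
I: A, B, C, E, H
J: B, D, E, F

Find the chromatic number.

A, B, C, H, I form a clique, so at least 5 colors are needed.
5 colors suffice: color 1 → {B, E}; color 2 → {G, I, J}; color 3 → {C, D, F}; color 4 → {H}; color 5 → {A}. Every edge joins two different colors.

5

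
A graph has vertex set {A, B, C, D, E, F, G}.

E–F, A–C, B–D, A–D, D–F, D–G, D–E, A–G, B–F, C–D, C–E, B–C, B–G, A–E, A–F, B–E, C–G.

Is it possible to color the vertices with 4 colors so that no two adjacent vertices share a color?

Yes

The chromatic number is 4. B, C, D, E form a clique, so at least 4 colors are needed.
4 colors suffice: A=3, B=3, C=2, D=1, E=4, F=2, G=4.
That is already a proper 4-coloring.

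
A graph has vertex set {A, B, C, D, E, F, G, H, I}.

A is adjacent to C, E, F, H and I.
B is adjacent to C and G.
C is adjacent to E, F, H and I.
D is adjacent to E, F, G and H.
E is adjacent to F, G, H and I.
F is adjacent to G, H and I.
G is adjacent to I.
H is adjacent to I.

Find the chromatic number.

6

A, C, E, F, H, I are mutually adjacent (a clique of size 6), so at least 6 colors are needed.
6 colors suffice: color 1 → {B, E}; color 2 → {F}; color 3 → {G, H}; color 4 → {D, I}; color 5 → {C}; color 6 → {A}. Every edge joins two different colors.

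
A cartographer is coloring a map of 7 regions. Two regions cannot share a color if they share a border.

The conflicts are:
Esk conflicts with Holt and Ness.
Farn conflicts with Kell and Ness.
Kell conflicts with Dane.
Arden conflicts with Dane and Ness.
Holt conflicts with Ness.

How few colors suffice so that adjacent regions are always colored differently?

3

Esk, Holt, Ness all conflict with each other, so at least 3 colors are needed.
3 colors suffice: Esk=3, Farn=3, Kell=2, Arden=2, Holt=2, Dane=1, Ness=1. Each listed conflict is separated.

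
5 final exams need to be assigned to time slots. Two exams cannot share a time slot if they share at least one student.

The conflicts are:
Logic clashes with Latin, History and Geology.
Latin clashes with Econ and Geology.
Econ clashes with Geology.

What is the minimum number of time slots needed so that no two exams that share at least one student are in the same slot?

Latin, Econ, Geology pairwise conflict, so at least 3 time slots are needed.
Using 3 time slots: Logic=2, Latin=3, Econ=2, History=1, Geology=1. No two conflicting exams share a time slot.

3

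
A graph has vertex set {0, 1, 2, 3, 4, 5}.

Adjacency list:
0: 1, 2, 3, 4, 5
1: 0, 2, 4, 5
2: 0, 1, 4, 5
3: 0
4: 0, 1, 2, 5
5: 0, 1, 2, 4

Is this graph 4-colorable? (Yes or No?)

0, 1, 2, 4, 5 are pairwise adjacent (a clique of size 5), so at least 5 colors are needed.
So 4 colors are not enough.

No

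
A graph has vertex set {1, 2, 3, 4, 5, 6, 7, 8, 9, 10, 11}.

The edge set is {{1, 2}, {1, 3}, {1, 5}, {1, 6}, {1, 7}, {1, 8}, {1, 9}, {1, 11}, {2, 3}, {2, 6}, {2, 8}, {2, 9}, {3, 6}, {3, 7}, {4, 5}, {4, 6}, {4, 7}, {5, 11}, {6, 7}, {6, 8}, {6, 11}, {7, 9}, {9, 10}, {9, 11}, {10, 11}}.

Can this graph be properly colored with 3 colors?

1, 3, 6, 7 are pairwise adjacent (a clique of size 4), so at least 4 colors are needed.
So 3 colors are not enough.

No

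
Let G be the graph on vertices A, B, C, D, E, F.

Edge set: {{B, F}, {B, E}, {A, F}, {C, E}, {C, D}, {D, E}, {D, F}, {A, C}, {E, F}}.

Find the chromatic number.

3

B, E, F form a triangle, so at least 3 colors are needed.
A valid assignment using 3 colors: A=2, B=3, C=1, D=3, E=2, F=1. Every edge joins two different colors.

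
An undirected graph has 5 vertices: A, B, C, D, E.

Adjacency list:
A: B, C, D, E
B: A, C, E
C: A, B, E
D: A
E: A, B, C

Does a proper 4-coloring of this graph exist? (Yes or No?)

Yes

The chromatic number is 4. A, B, C, E are mutually adjacent (a clique of size 4), so at least 4 colors are needed.
4 colors suffice: color red → {A}; color blue → {B, D}; color green → {C}; color yellow → {E}.
That is already a proper 4-coloring.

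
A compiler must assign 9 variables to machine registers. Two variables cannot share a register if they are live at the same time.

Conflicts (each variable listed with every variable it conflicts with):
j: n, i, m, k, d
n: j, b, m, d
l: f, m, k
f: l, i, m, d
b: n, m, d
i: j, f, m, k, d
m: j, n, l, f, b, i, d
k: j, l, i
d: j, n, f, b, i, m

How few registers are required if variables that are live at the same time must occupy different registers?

4

n, b, m, d are mutually in conflict, so at least 4 registers are needed.
4 registers suffice: register 1 → {m, k}; register 2 → {l, d}; register 3 → {j, f, b}; register 4 → {n, i}. No two conflicting variables share a register.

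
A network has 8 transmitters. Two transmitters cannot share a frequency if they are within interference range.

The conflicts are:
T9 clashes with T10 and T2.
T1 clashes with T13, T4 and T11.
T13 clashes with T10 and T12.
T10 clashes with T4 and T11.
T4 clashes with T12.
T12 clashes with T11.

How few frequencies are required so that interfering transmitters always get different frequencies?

2

T12 and T11 conflict, so at least 2 frequencies are needed.
2 frequencies suffice: T9=2, T1=1, T13=2, T10=1, T2=1, T4=2, T12=1, T11=2. Each listed conflict is separated.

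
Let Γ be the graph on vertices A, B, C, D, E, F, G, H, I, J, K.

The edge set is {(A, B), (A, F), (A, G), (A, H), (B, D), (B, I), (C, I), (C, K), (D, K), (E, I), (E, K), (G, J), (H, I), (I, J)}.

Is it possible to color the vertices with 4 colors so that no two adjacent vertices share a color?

The chromatic number is 3. The cycle E-I-B-D-K-E has odd length 5, so it cannot be 2-colored; at least 3 colors are needed.
One proper 3-coloring: A=1, B=2, C=2, D=3, E=2, F=2, G=2, H=2, I=1, J=3, K=1.
Since 4 ≥ 3, a proper 4-coloring certainly exists.

Yes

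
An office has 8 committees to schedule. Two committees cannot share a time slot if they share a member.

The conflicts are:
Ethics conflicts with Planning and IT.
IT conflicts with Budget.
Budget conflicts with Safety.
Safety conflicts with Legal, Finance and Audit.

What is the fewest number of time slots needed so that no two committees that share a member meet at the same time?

2

IT and Budget conflict, so at least 2 time slots are needed.
2 time slots suffice: time slot 1 → {Planning, IT, Safety}; time slot 2 → {Ethics, Budget, Legal, Finance, Audit}. Every pair that conflicts lands in different time slots.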